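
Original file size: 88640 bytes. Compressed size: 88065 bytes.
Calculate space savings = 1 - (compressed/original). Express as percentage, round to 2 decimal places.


ratio = compressed/original = 88065/88640 = 0.993513
savings = 1 - ratio = 1 - 0.993513 = 0.006487
as a percentage: 0.006487 * 100 = 0.65%

Space savings = 1 - 88065/88640 = 0.65%


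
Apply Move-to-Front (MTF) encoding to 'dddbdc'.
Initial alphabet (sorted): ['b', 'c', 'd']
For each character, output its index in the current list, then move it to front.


MTF encoding:
'd': index 2 in ['b', 'c', 'd'] -> ['d', 'b', 'c']
'd': index 0 in ['d', 'b', 'c'] -> ['d', 'b', 'c']
'd': index 0 in ['d', 'b', 'c'] -> ['d', 'b', 'c']
'b': index 1 in ['d', 'b', 'c'] -> ['b', 'd', 'c']
'd': index 1 in ['b', 'd', 'c'] -> ['d', 'b', 'c']
'c': index 2 in ['d', 'b', 'c'] -> ['c', 'd', 'b']


Output: [2, 0, 0, 1, 1, 2]


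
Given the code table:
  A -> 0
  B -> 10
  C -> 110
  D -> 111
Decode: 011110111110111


Decoding:
0 -> A
111 -> D
10 -> B
111 -> D
110 -> C
111 -> D


Result: ADBDCD


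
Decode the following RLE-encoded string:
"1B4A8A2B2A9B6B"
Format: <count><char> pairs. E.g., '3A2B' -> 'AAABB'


Expanding each <count><char> pair:
  1B -> 'B'
  4A -> 'AAAA'
  8A -> 'AAAAAAAA'
  2B -> 'BB'
  2A -> 'AA'
  9B -> 'BBBBBBBBB'
  6B -> 'BBBBBB'

Decoded = BAAAAAAAAAAAABBAABBBBBBBBBBBBBBB


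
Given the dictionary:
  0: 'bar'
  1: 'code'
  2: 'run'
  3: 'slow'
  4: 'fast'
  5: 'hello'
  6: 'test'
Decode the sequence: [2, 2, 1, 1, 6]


Look up each index in the dictionary:
  2 -> 'run'
  2 -> 'run'
  1 -> 'code'
  1 -> 'code'
  6 -> 'test'

Decoded: "run run code code test"


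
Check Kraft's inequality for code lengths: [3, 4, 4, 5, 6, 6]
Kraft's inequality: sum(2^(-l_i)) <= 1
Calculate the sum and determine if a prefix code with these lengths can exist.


Sum = 2^(-3) + 2^(-4) + 2^(-4) + 2^(-5) + 2^(-6) + 2^(-6)
    = 0.125 + 0.0625 + 0.0625 + 0.03125 + 0.015625 + 0.015625
    = 20/64 = 0.3125
Since 0.3125 <= 1, Kraft's inequality IS satisfied.
A prefix code with these lengths CAN exist.

Kraft sum = 0.3125. Satisfied.


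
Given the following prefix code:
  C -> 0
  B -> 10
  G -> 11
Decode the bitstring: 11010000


Decoding step by step:
Bits 11 -> G
Bits 0 -> C
Bits 10 -> B
Bits 0 -> C
Bits 0 -> C
Bits 0 -> C


Decoded message: GCBCCC


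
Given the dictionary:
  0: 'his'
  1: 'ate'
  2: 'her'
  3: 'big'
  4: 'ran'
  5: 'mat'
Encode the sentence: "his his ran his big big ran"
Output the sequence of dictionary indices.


Look up each word in the dictionary:
  'his' -> 0
  'his' -> 0
  'ran' -> 4
  'his' -> 0
  'big' -> 3
  'big' -> 3
  'ran' -> 4

Encoded: [0, 0, 4, 0, 3, 3, 4]


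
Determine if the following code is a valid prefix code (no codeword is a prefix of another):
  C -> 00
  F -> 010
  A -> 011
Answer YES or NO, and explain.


Checking each pair (does one codeword prefix another?):
  C='00' vs F='010': no prefix
  C='00' vs A='011': no prefix
  F='010' vs C='00': no prefix
  F='010' vs A='011': no prefix
  A='011' vs C='00': no prefix
  A='011' vs F='010': no prefix
No violation found over all pairs.

YES -- this is a valid prefix code. No codeword is a prefix of any other codeword.


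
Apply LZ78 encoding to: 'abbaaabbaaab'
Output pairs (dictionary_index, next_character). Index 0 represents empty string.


LZ78 encoding steps:
Dictionary: {0: ''}
Step 1: w='' (idx 0), next='a' -> output (0, 'a'), add 'a' as idx 1
Step 2: w='' (idx 0), next='b' -> output (0, 'b'), add 'b' as idx 2
Step 3: w='b' (idx 2), next='a' -> output (2, 'a'), add 'ba' as idx 3
Step 4: w='a' (idx 1), next='a' -> output (1, 'a'), add 'aa' as idx 4
Step 5: w='b' (idx 2), next='b' -> output (2, 'b'), add 'bb' as idx 5
Step 6: w='aa' (idx 4), next='a' -> output (4, 'a'), add 'aaa' as idx 6
Step 7: w='b' (idx 2), end of input -> output (2, '')


Encoded: [(0, 'a'), (0, 'b'), (2, 'a'), (1, 'a'), (2, 'b'), (4, 'a'), (2, '')]


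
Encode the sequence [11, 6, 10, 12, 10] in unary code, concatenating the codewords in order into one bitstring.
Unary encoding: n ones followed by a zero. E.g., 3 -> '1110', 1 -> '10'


Encode each number as n ones followed by a terminating 0:
  11 -> 111111111110 (12 bits)
  6 -> 1111110 (7 bits)
  10 -> 11111111110 (11 bits)
  12 -> 1111111111110 (13 bits)
  10 -> 11111111110 (11 bits)
Total length = 12 + 7 + 11 + 13 + 11 = 54 bits.

Unary([11, 6, 10, 12, 10]) = 111111111110111111011111111110111111111111011111111110 (54 bits)


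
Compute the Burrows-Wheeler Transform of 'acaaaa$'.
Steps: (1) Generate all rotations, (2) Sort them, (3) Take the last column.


Rotations (sorted):
  0: $acaaaa -> last char: a
  1: a$acaaa -> last char: a
  2: aa$acaa -> last char: a
  3: aaa$aca -> last char: a
  4: aaaa$ac -> last char: c
  5: acaaaa$ -> last char: $
  6: caaaa$a -> last char: a


BWT = aaaac$a


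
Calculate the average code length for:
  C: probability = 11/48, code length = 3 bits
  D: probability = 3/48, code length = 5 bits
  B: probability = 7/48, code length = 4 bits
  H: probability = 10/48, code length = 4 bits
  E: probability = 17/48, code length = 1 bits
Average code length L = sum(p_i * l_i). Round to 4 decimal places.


Weighted contributions p_i * l_i:
  C: (11/48) * 3 = 33/48
  D: (3/48) * 5 = 15/48
  B: (7/48) * 4 = 28/48
  H: (10/48) * 4 = 40/48
  E: (17/48) * 1 = 17/48
Sum = (33 + 15 + 28 + 40 + 17)/48 = 133/48

L = 133/48 = 2.7708 bits/symbol


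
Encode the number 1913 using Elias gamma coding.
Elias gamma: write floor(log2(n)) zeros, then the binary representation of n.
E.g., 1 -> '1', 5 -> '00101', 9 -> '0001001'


num_bits = floor(log2(1913)) + 1 = 11
leading_zeros = num_bits - 1 = 10
binary(1913) = 11101111001

Elias gamma(1913) = '0000000000' + '11101111001' = 000000000011101111001 (21 bits)


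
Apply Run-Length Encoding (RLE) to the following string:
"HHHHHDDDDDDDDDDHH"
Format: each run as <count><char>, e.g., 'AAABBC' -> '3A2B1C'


Scanning runs left to right:
  i=0: run of 'H' x 5 -> '5H'
  i=5: run of 'D' x 10 -> '10D'
  i=15: run of 'H' x 2 -> '2H'

RLE = 5H10D2H


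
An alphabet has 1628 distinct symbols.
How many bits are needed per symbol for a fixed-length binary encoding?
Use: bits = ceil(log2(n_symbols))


log2(1628) = 10.6689
Bracket: 2^10 = 1024 < 1628 <= 2^11 = 2048
So ceil(log2(1628)) = 11

bits = ceil(log2(1628)) = ceil(10.6689) = 11 bits


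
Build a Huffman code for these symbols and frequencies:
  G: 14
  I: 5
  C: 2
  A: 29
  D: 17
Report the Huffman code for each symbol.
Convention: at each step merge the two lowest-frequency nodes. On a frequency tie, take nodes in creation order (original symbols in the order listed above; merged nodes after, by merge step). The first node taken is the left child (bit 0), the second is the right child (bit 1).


Huffman tree construction:
Step 1: Merge C(2) + I(5) = 7
Step 2: Merge (C+I)(7) + G(14) = 21
Step 3: Merge D(17) + ((C+I)+G)(21) = 38
Step 4: Merge A(29) + (D+((C+I)+G))(38) = 67
Read each symbol's code off the tree from the root (left child = 0, right child = 1).

Codes:
  G: 111 (length 3)
  I: 1101 (length 4)
  C: 1100 (length 4)
  A: 0 (length 1)
  D: 10 (length 2)
Average code length: 133/67 = 1.9851 bits/symbol


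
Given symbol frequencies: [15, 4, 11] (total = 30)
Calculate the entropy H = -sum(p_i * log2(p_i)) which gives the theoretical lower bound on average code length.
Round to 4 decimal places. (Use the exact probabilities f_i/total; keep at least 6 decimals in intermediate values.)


Per-symbol terms -p_i * log2(p_i) with p_i = f_i/30:
  p = 15/30 = 0.500000: log2(p) = -1.000000, -p*log2(p) = 0.500000
  p = 4/30 = 0.133333: log2(p) = -2.906891, -p*log2(p) = 0.387585
  p = 11/30 = 0.366667: log2(p) = -1.447459, -p*log2(p) = 0.530735
H = 0.500000 + 0.387585 + 0.530735 = 1.418320

H = 1.4183 bits/symbol


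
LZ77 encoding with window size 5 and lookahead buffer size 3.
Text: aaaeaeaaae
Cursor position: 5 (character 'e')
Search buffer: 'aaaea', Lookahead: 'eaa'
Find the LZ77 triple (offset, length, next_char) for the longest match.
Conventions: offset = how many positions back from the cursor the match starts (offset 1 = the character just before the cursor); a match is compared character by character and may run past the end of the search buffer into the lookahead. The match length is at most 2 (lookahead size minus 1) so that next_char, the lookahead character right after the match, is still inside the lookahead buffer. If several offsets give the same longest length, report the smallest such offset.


Try each offset into the search buffer:
  offset=1 (pos 4, char 'a'): match length 0
  offset=2 (pos 3, char 'e'): match length 2
  offset=3 (pos 2, char 'a'): match length 0
  offset=4 (pos 1, char 'a'): match length 0
  offset=5 (pos 0, char 'a'): match length 0
Longest match has length 2 at offset 2.
next_char = character at position 5 + 2 = 7 -> 'a'

Best match: offset=2, length=2 (matching 'ea' starting at position 3)
LZ77 triple: (2, 2, 'a')


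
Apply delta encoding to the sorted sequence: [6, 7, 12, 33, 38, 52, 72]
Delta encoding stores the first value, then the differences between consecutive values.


First value: 6
Deltas:
  7 - 6 = 1
  12 - 7 = 5
  33 - 12 = 21
  38 - 33 = 5
  52 - 38 = 14
  72 - 52 = 20


Delta encoded: [6, 1, 5, 21, 5, 14, 20]


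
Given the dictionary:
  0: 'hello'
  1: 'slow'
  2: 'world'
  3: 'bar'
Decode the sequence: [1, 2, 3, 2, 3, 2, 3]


Look up each index in the dictionary:
  1 -> 'slow'
  2 -> 'world'
  3 -> 'bar'
  2 -> 'world'
  3 -> 'bar'
  2 -> 'world'
  3 -> 'bar'

Decoded: "slow world bar world bar world bar"


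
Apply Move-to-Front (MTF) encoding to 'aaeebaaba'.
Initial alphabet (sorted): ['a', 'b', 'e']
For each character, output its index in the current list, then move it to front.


MTF encoding:
'a': index 0 in ['a', 'b', 'e'] -> ['a', 'b', 'e']
'a': index 0 in ['a', 'b', 'e'] -> ['a', 'b', 'e']
'e': index 2 in ['a', 'b', 'e'] -> ['e', 'a', 'b']
'e': index 0 in ['e', 'a', 'b'] -> ['e', 'a', 'b']
'b': index 2 in ['e', 'a', 'b'] -> ['b', 'e', 'a']
'a': index 2 in ['b', 'e', 'a'] -> ['a', 'b', 'e']
'a': index 0 in ['a', 'b', 'e'] -> ['a', 'b', 'e']
'b': index 1 in ['a', 'b', 'e'] -> ['b', 'a', 'e']
'a': index 1 in ['b', 'a', 'e'] -> ['a', 'b', 'e']


Output: [0, 0, 2, 0, 2, 2, 0, 1, 1]


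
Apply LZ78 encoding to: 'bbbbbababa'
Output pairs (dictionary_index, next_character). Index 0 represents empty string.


LZ78 encoding steps:
Dictionary: {0: ''}
Step 1: w='' (idx 0), next='b' -> output (0, 'b'), add 'b' as idx 1
Step 2: w='b' (idx 1), next='b' -> output (1, 'b'), add 'bb' as idx 2
Step 3: w='bb' (idx 2), next='a' -> output (2, 'a'), add 'bba' as idx 3
Step 4: w='b' (idx 1), next='a' -> output (1, 'a'), add 'ba' as idx 4
Step 5: w='ba' (idx 4), end of input -> output (4, '')


Encoded: [(0, 'b'), (1, 'b'), (2, 'a'), (1, 'a'), (4, '')]


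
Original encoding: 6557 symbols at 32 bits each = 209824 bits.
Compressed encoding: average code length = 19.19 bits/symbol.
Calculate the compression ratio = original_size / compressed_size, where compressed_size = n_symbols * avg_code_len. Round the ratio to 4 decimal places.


original_size = n_symbols * orig_bits = 6557 * 32 = 209824 bits
compressed_size = n_symbols * avg_code_len = 6557 * 19.19 = 125828.83 bits
ratio = original_size / compressed_size = 209824 / 125828.83 = 1.6675

Compression ratio = 1.6675


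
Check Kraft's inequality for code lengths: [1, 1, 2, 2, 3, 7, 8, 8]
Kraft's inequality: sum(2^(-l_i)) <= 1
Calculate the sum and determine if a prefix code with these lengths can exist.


Sum = 2^(-1) + 2^(-1) + 2^(-2) + 2^(-2) + 2^(-3) + 2^(-7) + 2^(-8) + 2^(-8)
    = 0.5 + 0.5 + 0.25 + 0.25 + 0.125 + 0.0078125 + 0.00390625 + 0.00390625
    = 420/256 = 1.640625
Since 1.640625 > 1, Kraft's inequality is NOT satisfied.
A prefix code with these lengths CANNOT exist.

Kraft sum = 1.640625. Not satisfied.


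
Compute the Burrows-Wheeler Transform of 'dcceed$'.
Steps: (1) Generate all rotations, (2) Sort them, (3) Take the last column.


Rotations (sorted):
  0: $dcceed -> last char: d
  1: cceed$d -> last char: d
  2: ceed$dc -> last char: c
  3: d$dccee -> last char: e
  4: dcceed$ -> last char: $
  5: ed$dcce -> last char: e
  6: eed$dcc -> last char: c


BWT = ddce$ec


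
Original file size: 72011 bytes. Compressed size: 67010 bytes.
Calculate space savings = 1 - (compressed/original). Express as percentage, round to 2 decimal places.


ratio = compressed/original = 67010/72011 = 0.930552
savings = 1 - ratio = 1 - 0.930552 = 0.069448
as a percentage: 0.069448 * 100 = 6.94%

Space savings = 1 - 67010/72011 = 6.94%


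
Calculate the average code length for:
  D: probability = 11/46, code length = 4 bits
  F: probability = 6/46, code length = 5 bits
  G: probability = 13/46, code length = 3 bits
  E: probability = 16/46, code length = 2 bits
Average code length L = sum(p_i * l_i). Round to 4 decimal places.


Weighted contributions p_i * l_i:
  D: (11/46) * 4 = 44/46
  F: (6/46) * 5 = 30/46
  G: (13/46) * 3 = 39/46
  E: (16/46) * 2 = 32/46
Sum = (44 + 30 + 39 + 32)/46 = 145/46

L = 145/46 = 3.1522 bits/symbol


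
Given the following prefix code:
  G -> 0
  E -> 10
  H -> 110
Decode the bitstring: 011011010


Decoding step by step:
Bits 0 -> G
Bits 110 -> H
Bits 110 -> H
Bits 10 -> E


Decoded message: GHHE


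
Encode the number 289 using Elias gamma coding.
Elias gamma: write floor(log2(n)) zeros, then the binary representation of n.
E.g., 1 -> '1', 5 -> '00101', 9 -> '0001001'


num_bits = floor(log2(289)) + 1 = 9
leading_zeros = num_bits - 1 = 8
binary(289) = 100100001

Elias gamma(289) = '00000000' + '100100001' = 00000000100100001 (17 bits)


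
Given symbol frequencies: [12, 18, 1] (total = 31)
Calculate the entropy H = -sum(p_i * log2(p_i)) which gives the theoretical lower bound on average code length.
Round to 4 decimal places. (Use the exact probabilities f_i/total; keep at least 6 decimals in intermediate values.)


Per-symbol terms -p_i * log2(p_i) with p_i = f_i/31:
  p = 12/31 = 0.387097: log2(p) = -1.369234, -p*log2(p) = 0.530026
  p = 18/31 = 0.580645: log2(p) = -0.784271, -p*log2(p) = 0.455383
  p = 1/31 = 0.032258: log2(p) = -4.954196, -p*log2(p) = 0.159813
H = 0.530026 + 0.455383 + 0.159813 = 1.145222

H = 1.1452 bits/symbol


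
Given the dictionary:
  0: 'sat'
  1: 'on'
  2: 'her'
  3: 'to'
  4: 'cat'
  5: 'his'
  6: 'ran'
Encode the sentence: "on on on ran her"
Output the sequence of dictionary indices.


Look up each word in the dictionary:
  'on' -> 1
  'on' -> 1
  'on' -> 1
  'ran' -> 6
  'her' -> 2

Encoded: [1, 1, 1, 6, 2]


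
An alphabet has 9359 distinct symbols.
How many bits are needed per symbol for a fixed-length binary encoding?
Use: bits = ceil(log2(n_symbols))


log2(9359) = 13.1921
Bracket: 2^13 = 8192 < 9359 <= 2^14 = 16384
So ceil(log2(9359)) = 14

bits = ceil(log2(9359)) = ceil(13.1921) = 14 bits


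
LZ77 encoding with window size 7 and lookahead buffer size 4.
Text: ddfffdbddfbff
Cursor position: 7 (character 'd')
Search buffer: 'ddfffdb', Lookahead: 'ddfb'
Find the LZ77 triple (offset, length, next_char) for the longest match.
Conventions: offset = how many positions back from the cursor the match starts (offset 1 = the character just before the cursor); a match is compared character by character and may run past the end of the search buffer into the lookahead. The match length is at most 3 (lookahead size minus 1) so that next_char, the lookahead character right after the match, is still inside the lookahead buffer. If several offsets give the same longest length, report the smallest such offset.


Try each offset into the search buffer:
  offset=1 (pos 6, char 'b'): match length 0
  offset=2 (pos 5, char 'd'): match length 1
  offset=3 (pos 4, char 'f'): match length 0
  offset=4 (pos 3, char 'f'): match length 0
  offset=5 (pos 2, char 'f'): match length 0
  offset=6 (pos 1, char 'd'): match length 1
  offset=7 (pos 0, char 'd'): match length 3
Longest match has length 3 at offset 7.
next_char = character at position 7 + 3 = 10 -> 'b'

Best match: offset=7, length=3 (matching 'ddf' starting at position 0)
LZ77 triple: (7, 3, 'b')


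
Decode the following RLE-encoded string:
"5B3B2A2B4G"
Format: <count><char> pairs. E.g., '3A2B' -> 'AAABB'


Expanding each <count><char> pair:
  5B -> 'BBBBB'
  3B -> 'BBB'
  2A -> 'AA'
  2B -> 'BB'
  4G -> 'GGGG'

Decoded = BBBBBBBBAABBGGGG


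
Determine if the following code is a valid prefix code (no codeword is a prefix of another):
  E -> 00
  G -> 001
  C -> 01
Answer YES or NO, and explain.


Checking each pair (does one codeword prefix another?):
  E='00' vs G='001': prefix -- VIOLATION

NO -- this is NOT a valid prefix code. E (00) is a prefix of G (001).


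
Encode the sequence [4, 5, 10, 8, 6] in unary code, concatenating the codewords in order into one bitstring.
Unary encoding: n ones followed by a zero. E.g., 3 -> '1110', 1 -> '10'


Encode each number as n ones followed by a terminating 0:
  4 -> 11110 (5 bits)
  5 -> 111110 (6 bits)
  10 -> 11111111110 (11 bits)
  8 -> 111111110 (9 bits)
  6 -> 1111110 (7 bits)
Total length = 5 + 6 + 11 + 9 + 7 = 38 bits.

Unary([4, 5, 10, 8, 6]) = 11110111110111111111101111111101111110 (38 bits)


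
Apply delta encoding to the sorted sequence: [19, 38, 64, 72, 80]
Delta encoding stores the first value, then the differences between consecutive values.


First value: 19
Deltas:
  38 - 19 = 19
  64 - 38 = 26
  72 - 64 = 8
  80 - 72 = 8


Delta encoded: [19, 19, 26, 8, 8]


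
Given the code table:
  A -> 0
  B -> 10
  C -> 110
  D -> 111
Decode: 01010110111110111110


Decoding:
0 -> A
10 -> B
10 -> B
110 -> C
111 -> D
110 -> C
111 -> D
110 -> C


Result: ABBCDCDC


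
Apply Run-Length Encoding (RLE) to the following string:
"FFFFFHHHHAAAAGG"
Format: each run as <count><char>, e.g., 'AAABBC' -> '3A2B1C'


Scanning runs left to right:
  i=0: run of 'F' x 5 -> '5F'
  i=5: run of 'H' x 4 -> '4H'
  i=9: run of 'A' x 4 -> '4A'
  i=13: run of 'G' x 2 -> '2G'

RLE = 5F4H4A2G


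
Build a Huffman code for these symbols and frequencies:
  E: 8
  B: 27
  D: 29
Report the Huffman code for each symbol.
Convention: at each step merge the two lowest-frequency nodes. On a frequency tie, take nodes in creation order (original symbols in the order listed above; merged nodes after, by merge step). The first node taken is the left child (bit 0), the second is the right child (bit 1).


Huffman tree construction:
Step 1: Merge E(8) + B(27) = 35
Step 2: Merge D(29) + (E+B)(35) = 64
Read each symbol's code off the tree from the root (left child = 0, right child = 1).

Codes:
  E: 10 (length 2)
  B: 11 (length 2)
  D: 0 (length 1)
Average code length: 99/64 = 1.5469 bits/symbol


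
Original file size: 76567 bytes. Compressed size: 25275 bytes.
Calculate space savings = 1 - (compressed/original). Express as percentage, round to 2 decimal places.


ratio = compressed/original = 25275/76567 = 0.330103
savings = 1 - ratio = 1 - 0.330103 = 0.669897
as a percentage: 0.669897 * 100 = 66.99%

Space savings = 1 - 25275/76567 = 66.99%


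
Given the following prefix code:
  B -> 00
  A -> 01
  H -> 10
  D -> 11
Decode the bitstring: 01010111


Decoding step by step:
Bits 01 -> A
Bits 01 -> A
Bits 01 -> A
Bits 11 -> D


Decoded message: AAAD


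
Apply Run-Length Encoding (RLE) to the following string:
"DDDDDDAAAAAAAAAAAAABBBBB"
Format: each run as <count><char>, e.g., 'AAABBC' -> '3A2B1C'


Scanning runs left to right:
  i=0: run of 'D' x 6 -> '6D'
  i=6: run of 'A' x 13 -> '13A'
  i=19: run of 'B' x 5 -> '5B'

RLE = 6D13A5B


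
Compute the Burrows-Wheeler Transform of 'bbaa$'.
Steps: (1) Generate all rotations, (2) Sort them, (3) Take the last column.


Rotations (sorted):
  0: $bbaa -> last char: a
  1: a$bba -> last char: a
  2: aa$bb -> last char: b
  3: baa$b -> last char: b
  4: bbaa$ -> last char: $


BWT = aabb$


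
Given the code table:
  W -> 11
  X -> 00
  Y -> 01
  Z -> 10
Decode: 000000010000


Decoding:
00 -> X
00 -> X
00 -> X
01 -> Y
00 -> X
00 -> X


Result: XXXYXX


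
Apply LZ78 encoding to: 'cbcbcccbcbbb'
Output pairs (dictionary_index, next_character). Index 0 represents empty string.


LZ78 encoding steps:
Dictionary: {0: ''}
Step 1: w='' (idx 0), next='c' -> output (0, 'c'), add 'c' as idx 1
Step 2: w='' (idx 0), next='b' -> output (0, 'b'), add 'b' as idx 2
Step 3: w='c' (idx 1), next='b' -> output (1, 'b'), add 'cb' as idx 3
Step 4: w='c' (idx 1), next='c' -> output (1, 'c'), add 'cc' as idx 4
Step 5: w='cb' (idx 3), next='c' -> output (3, 'c'), add 'cbc' as idx 5
Step 6: w='b' (idx 2), next='b' -> output (2, 'b'), add 'bb' as idx 6
Step 7: w='b' (idx 2), end of input -> output (2, '')


Encoded: [(0, 'c'), (0, 'b'), (1, 'b'), (1, 'c'), (3, 'c'), (2, 'b'), (2, '')]


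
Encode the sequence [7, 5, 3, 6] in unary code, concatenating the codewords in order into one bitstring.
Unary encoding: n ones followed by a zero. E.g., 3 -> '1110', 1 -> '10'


Encode each number as n ones followed by a terminating 0:
  7 -> 11111110 (8 bits)
  5 -> 111110 (6 bits)
  3 -> 1110 (4 bits)
  6 -> 1111110 (7 bits)
Total length = 8 + 6 + 4 + 7 = 25 bits.

Unary([7, 5, 3, 6]) = 1111111011111011101111110 (25 bits)


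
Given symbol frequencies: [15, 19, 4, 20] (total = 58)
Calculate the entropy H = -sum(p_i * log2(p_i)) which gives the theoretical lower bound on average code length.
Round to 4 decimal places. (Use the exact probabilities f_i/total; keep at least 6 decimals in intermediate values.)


Per-symbol terms -p_i * log2(p_i) with p_i = f_i/58:
  p = 15/58 = 0.258621: log2(p) = -1.951090, -p*log2(p) = 0.504592
  p = 19/58 = 0.327586: log2(p) = -1.610053, -p*log2(p) = 0.527431
  p = 4/58 = 0.068966: log2(p) = -3.857981, -p*log2(p) = 0.266068
  p = 20/58 = 0.344828: log2(p) = -1.536053, -p*log2(p) = 0.529673
H = 0.504592 + 0.527431 + 0.266068 + 0.529673 = 1.827764

H = 1.8278 bits/symbol


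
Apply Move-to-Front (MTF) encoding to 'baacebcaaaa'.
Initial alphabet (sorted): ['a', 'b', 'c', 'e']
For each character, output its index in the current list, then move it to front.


MTF encoding:
'b': index 1 in ['a', 'b', 'c', 'e'] -> ['b', 'a', 'c', 'e']
'a': index 1 in ['b', 'a', 'c', 'e'] -> ['a', 'b', 'c', 'e']
'a': index 0 in ['a', 'b', 'c', 'e'] -> ['a', 'b', 'c', 'e']
'c': index 2 in ['a', 'b', 'c', 'e'] -> ['c', 'a', 'b', 'e']
'e': index 3 in ['c', 'a', 'b', 'e'] -> ['e', 'c', 'a', 'b']
'b': index 3 in ['e', 'c', 'a', 'b'] -> ['b', 'e', 'c', 'a']
'c': index 2 in ['b', 'e', 'c', 'a'] -> ['c', 'b', 'e', 'a']
'a': index 3 in ['c', 'b', 'e', 'a'] -> ['a', 'c', 'b', 'e']
'a': index 0 in ['a', 'c', 'b', 'e'] -> ['a', 'c', 'b', 'e']
'a': index 0 in ['a', 'c', 'b', 'e'] -> ['a', 'c', 'b', 'e']
'a': index 0 in ['a', 'c', 'b', 'e'] -> ['a', 'c', 'b', 'e']


Output: [1, 1, 0, 2, 3, 3, 2, 3, 0, 0, 0]


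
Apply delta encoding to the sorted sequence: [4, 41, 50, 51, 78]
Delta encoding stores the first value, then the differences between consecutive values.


First value: 4
Deltas:
  41 - 4 = 37
  50 - 41 = 9
  51 - 50 = 1
  78 - 51 = 27


Delta encoded: [4, 37, 9, 1, 27]


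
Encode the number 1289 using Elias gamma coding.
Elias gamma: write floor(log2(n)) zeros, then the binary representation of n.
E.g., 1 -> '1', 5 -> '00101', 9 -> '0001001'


num_bits = floor(log2(1289)) + 1 = 11
leading_zeros = num_bits - 1 = 10
binary(1289) = 10100001001

Elias gamma(1289) = '0000000000' + '10100001001' = 000000000010100001001 (21 bits)


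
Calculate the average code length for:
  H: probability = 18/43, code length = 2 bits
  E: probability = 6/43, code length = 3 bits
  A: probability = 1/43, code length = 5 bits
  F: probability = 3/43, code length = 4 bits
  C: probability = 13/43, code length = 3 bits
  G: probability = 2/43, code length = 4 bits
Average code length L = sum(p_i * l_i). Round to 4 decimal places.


Weighted contributions p_i * l_i:
  H: (18/43) * 2 = 36/43
  E: (6/43) * 3 = 18/43
  A: (1/43) * 5 = 5/43
  F: (3/43) * 4 = 12/43
  C: (13/43) * 3 = 39/43
  G: (2/43) * 4 = 8/43
Sum = (36 + 18 + 5 + 12 + 39 + 8)/43 = 118/43

L = 118/43 = 2.7442 bits/symbol


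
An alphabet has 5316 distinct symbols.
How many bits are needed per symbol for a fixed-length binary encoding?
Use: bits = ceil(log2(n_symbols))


log2(5316) = 12.3761
Bracket: 2^12 = 4096 < 5316 <= 2^13 = 8192
So ceil(log2(5316)) = 13

bits = ceil(log2(5316)) = ceil(12.3761) = 13 bits


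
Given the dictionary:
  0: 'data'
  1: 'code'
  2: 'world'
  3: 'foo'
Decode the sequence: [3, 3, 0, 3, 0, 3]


Look up each index in the dictionary:
  3 -> 'foo'
  3 -> 'foo'
  0 -> 'data'
  3 -> 'foo'
  0 -> 'data'
  3 -> 'foo'

Decoded: "foo foo data foo data foo"


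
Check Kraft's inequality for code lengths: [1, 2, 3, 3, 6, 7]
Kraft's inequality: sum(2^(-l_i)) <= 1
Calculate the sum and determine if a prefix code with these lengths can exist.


Sum = 2^(-1) + 2^(-2) + 2^(-3) + 2^(-3) + 2^(-6) + 2^(-7)
    = 0.5 + 0.25 + 0.125 + 0.125 + 0.015625 + 0.0078125
    = 131/128 = 1.0234375
Since 1.0234375 > 1, Kraft's inequality is NOT satisfied.
A prefix code with these lengths CANNOT exist.

Kraft sum = 1.0234375. Not satisfied.


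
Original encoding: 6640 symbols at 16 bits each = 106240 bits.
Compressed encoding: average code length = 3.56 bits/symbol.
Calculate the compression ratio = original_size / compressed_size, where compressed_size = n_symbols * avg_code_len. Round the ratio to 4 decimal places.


original_size = n_symbols * orig_bits = 6640 * 16 = 106240 bits
compressed_size = n_symbols * avg_code_len = 6640 * 3.56 = 23638.4 bits
ratio = original_size / compressed_size = 106240 / 23638.4 = 4.4944

Compression ratio = 4.4944


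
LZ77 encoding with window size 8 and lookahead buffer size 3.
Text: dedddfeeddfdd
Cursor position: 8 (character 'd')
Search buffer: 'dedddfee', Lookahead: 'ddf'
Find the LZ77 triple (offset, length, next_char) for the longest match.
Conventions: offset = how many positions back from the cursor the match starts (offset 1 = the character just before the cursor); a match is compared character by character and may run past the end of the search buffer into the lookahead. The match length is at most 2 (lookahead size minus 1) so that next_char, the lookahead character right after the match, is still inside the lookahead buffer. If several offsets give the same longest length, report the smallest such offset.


Try each offset into the search buffer:
  offset=1 (pos 7, char 'e'): match length 0
  offset=2 (pos 6, char 'e'): match length 0
  offset=3 (pos 5, char 'f'): match length 0
  offset=4 (pos 4, char 'd'): match length 1
  offset=5 (pos 3, char 'd'): match length 2
  offset=6 (pos 2, char 'd'): match length 2
  offset=7 (pos 1, char 'e'): match length 0
  offset=8 (pos 0, char 'd'): match length 1
Longest match has length 2, found at offsets 5, 6; take the smallest, offset 5.
next_char = character at position 8 + 2 = 10 -> 'f'

Best match: offset=5, length=2 (matching 'dd' starting at position 3)
LZ77 triple: (5, 2, 'f')


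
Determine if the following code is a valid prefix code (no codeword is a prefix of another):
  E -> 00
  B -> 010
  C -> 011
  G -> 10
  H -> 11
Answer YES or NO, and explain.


Checking each pair (does one codeword prefix another?):
  E='00' vs B='010': no prefix
  E='00' vs C='011': no prefix
  E='00' vs G='10': no prefix
  E='00' vs H='11': no prefix
  B='010' vs E='00': no prefix
  B='010' vs C='011': no prefix
  B='010' vs G='10': no prefix
  B='010' vs H='11': no prefix
  C='011' vs E='00': no prefix
  C='011' vs B='010': no prefix
  C='011' vs G='10': no prefix
  C='011' vs H='11': no prefix
  G='10' vs E='00': no prefix
  G='10' vs B='010': no prefix
  G='10' vs C='011': no prefix
  G='10' vs H='11': no prefix
  H='11' vs E='00': no prefix
  H='11' vs B='010': no prefix
  H='11' vs C='011': no prefix
  H='11' vs G='10': no prefix
No violation found over all pairs.

YES -- this is a valid prefix code. No codeword is a prefix of any other codeword.


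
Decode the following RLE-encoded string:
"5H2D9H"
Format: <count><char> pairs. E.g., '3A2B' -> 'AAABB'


Expanding each <count><char> pair:
  5H -> 'HHHHH'
  2D -> 'DD'
  9H -> 'HHHHHHHHH'

Decoded = HHHHHDDHHHHHHHHH


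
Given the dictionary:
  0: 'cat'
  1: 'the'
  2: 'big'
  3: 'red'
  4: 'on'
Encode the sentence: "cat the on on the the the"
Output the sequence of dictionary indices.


Look up each word in the dictionary:
  'cat' -> 0
  'the' -> 1
  'on' -> 4
  'on' -> 4
  'the' -> 1
  'the' -> 1
  'the' -> 1

Encoded: [0, 1, 4, 4, 1, 1, 1]


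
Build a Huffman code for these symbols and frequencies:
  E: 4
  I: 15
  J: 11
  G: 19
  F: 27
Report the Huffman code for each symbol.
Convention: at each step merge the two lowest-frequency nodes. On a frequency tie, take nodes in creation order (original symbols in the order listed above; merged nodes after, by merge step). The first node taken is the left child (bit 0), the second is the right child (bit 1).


Huffman tree construction:
Step 1: Merge E(4) + J(11) = 15
Step 2: Merge I(15) + (E+J)(15) = 30
Step 3: Merge G(19) + F(27) = 46
Step 4: Merge (I+(E+J))(30) + (G+F)(46) = 76
Read each symbol's code off the tree from the root (left child = 0, right child = 1).

Codes:
  E: 010 (length 3)
  I: 00 (length 2)
  J: 011 (length 3)
  G: 10 (length 2)
  F: 11 (length 2)
Average code length: 167/76 = 2.1974 bits/symbol


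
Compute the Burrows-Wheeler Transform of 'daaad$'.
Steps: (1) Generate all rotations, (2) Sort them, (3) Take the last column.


Rotations (sorted):
  0: $daaad -> last char: d
  1: aaad$d -> last char: d
  2: aad$da -> last char: a
  3: ad$daa -> last char: a
  4: d$daaa -> last char: a
  5: daaad$ -> last char: $


BWT = ddaaa$


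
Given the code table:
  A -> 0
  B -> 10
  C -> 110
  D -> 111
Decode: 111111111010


Decoding:
111 -> D
111 -> D
111 -> D
0 -> A
10 -> B


Result: DDDAB


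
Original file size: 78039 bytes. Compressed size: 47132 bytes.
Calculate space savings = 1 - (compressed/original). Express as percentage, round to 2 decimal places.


ratio = compressed/original = 47132/78039 = 0.603954
savings = 1 - ratio = 1 - 0.603954 = 0.396046
as a percentage: 0.396046 * 100 = 39.6%

Space savings = 1 - 47132/78039 = 39.6%


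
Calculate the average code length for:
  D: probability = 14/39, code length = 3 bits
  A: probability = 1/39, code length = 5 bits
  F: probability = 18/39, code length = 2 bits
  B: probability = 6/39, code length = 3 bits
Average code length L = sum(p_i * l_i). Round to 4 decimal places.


Weighted contributions p_i * l_i:
  D: (14/39) * 3 = 42/39
  A: (1/39) * 5 = 5/39
  F: (18/39) * 2 = 36/39
  B: (6/39) * 3 = 18/39
Sum = (42 + 5 + 36 + 18)/39 = 101/39

L = 101/39 = 2.5897 bits/symbol


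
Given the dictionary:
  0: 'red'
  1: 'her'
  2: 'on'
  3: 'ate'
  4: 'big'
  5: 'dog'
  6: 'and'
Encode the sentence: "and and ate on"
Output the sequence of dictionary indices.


Look up each word in the dictionary:
  'and' -> 6
  'and' -> 6
  'ate' -> 3
  'on' -> 2

Encoded: [6, 6, 3, 2]


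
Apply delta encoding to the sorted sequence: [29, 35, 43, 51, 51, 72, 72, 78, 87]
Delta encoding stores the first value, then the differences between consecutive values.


First value: 29
Deltas:
  35 - 29 = 6
  43 - 35 = 8
  51 - 43 = 8
  51 - 51 = 0
  72 - 51 = 21
  72 - 72 = 0
  78 - 72 = 6
  87 - 78 = 9


Delta encoded: [29, 6, 8, 8, 0, 21, 0, 6, 9]


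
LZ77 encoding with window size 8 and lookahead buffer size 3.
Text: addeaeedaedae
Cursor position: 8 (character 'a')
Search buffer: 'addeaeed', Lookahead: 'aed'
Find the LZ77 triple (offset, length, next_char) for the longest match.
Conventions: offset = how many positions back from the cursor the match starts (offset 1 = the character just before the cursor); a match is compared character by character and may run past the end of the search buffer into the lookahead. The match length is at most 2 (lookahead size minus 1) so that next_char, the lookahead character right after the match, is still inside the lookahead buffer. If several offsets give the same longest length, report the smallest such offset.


Try each offset into the search buffer:
  offset=1 (pos 7, char 'd'): match length 0
  offset=2 (pos 6, char 'e'): match length 0
  offset=3 (pos 5, char 'e'): match length 0
  offset=4 (pos 4, char 'a'): match length 2
  offset=5 (pos 3, char 'e'): match length 0
  offset=6 (pos 2, char 'd'): match length 0
  offset=7 (pos 1, char 'd'): match length 0
  offset=8 (pos 0, char 'a'): match length 1
Longest match has length 2 at offset 4.
next_char = character at position 8 + 2 = 10 -> 'd'

Best match: offset=4, length=2 (matching 'ae' starting at position 4)
LZ77 triple: (4, 2, 'd')


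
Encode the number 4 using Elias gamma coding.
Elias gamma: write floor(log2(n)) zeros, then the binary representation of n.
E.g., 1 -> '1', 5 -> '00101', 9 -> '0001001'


num_bits = floor(log2(4)) + 1 = 3
leading_zeros = num_bits - 1 = 2
binary(4) = 100

Elias gamma(4) = '00' + '100' = 00100 (5 bits)


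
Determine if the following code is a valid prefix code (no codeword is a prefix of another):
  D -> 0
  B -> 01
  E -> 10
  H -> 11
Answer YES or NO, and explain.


Checking each pair (does one codeword prefix another?):
  D='0' vs B='01': prefix -- VIOLATION

NO -- this is NOT a valid prefix code. D (0) is a prefix of B (01).


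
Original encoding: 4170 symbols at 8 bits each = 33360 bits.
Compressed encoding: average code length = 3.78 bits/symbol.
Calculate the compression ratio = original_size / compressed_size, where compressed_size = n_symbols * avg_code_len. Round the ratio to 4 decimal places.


original_size = n_symbols * orig_bits = 4170 * 8 = 33360 bits
compressed_size = n_symbols * avg_code_len = 4170 * 3.78 = 15762.6 bits
ratio = original_size / compressed_size = 33360 / 15762.6 = 2.1164

Compression ratio = 2.1164


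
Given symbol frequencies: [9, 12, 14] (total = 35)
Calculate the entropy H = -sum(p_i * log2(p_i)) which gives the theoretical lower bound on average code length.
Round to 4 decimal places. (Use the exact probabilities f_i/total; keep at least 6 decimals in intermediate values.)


Per-symbol terms -p_i * log2(p_i) with p_i = f_i/35:
  p = 9/35 = 0.257143: log2(p) = -1.959358, -p*log2(p) = 0.503835
  p = 12/35 = 0.342857: log2(p) = -1.544321, -p*log2(p) = 0.529481
  p = 14/35 = 0.400000: log2(p) = -1.321928, -p*log2(p) = 0.528771
H = 0.503835 + 0.529481 + 0.528771 = 1.562087

H = 1.5621 bits/symbol


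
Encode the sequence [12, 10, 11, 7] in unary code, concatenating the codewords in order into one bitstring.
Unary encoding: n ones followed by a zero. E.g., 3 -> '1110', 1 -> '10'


Encode each number as n ones followed by a terminating 0:
  12 -> 1111111111110 (13 bits)
  10 -> 11111111110 (11 bits)
  11 -> 111111111110 (12 bits)
  7 -> 11111110 (8 bits)
Total length = 13 + 11 + 12 + 8 = 44 bits.

Unary([12, 10, 11, 7]) = 11111111111101111111111011111111111011111110 (44 bits)


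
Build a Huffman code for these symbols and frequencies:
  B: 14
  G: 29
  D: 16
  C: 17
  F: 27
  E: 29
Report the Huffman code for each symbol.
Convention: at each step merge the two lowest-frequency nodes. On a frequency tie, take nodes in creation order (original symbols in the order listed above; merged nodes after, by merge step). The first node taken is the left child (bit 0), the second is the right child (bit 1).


Huffman tree construction:
Step 1: Merge B(14) + D(16) = 30
Step 2: Merge C(17) + F(27) = 44
Step 3: Merge G(29) + E(29) = 58
Step 4: Merge (B+D)(30) + (C+F)(44) = 74
Step 5: Merge (G+E)(58) + ((B+D)+(C+F))(74) = 132
Read each symbol's code off the tree from the root (left child = 0, right child = 1).

Codes:
  B: 100 (length 3)
  G: 00 (length 2)
  D: 101 (length 3)
  C: 110 (length 3)
  F: 111 (length 3)
  E: 01 (length 2)
Average code length: 338/132 = 2.5606 bits/symbol


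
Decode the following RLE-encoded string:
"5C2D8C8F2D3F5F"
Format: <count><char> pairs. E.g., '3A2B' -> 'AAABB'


Expanding each <count><char> pair:
  5C -> 'CCCCC'
  2D -> 'DD'
  8C -> 'CCCCCCCC'
  8F -> 'FFFFFFFF'
  2D -> 'DD'
  3F -> 'FFF'
  5F -> 'FFFFF'

Decoded = CCCCCDDCCCCCCCCFFFFFFFFDDFFFFFFFF


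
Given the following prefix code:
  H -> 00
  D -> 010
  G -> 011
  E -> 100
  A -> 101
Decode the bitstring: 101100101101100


Decoding step by step:
Bits 101 -> A
Bits 100 -> E
Bits 101 -> A
Bits 101 -> A
Bits 100 -> E


Decoded message: AEAAE


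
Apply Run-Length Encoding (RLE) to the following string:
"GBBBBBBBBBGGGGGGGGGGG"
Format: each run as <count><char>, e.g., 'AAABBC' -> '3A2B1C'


Scanning runs left to right:
  i=0: run of 'G' x 1 -> '1G'
  i=1: run of 'B' x 9 -> '9B'
  i=10: run of 'G' x 11 -> '11G'

RLE = 1G9B11G


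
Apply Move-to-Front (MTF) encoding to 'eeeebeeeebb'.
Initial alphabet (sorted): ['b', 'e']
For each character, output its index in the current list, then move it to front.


MTF encoding:
'e': index 1 in ['b', 'e'] -> ['e', 'b']
'e': index 0 in ['e', 'b'] -> ['e', 'b']
'e': index 0 in ['e', 'b'] -> ['e', 'b']
'e': index 0 in ['e', 'b'] -> ['e', 'b']
'b': index 1 in ['e', 'b'] -> ['b', 'e']
'e': index 1 in ['b', 'e'] -> ['e', 'b']
'e': index 0 in ['e', 'b'] -> ['e', 'b']
'e': index 0 in ['e', 'b'] -> ['e', 'b']
'e': index 0 in ['e', 'b'] -> ['e', 'b']
'b': index 1 in ['e', 'b'] -> ['b', 'e']
'b': index 0 in ['b', 'e'] -> ['b', 'e']


Output: [1, 0, 0, 0, 1, 1, 0, 0, 0, 1, 0]


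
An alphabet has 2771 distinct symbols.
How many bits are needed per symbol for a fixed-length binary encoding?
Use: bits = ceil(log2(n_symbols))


log2(2771) = 11.4362
Bracket: 2^11 = 2048 < 2771 <= 2^12 = 4096
So ceil(log2(2771)) = 12

bits = ceil(log2(2771)) = ceil(11.4362) = 12 bits


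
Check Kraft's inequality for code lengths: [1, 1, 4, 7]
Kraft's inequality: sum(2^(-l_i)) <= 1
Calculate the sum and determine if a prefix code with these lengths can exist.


Sum = 2^(-1) + 2^(-1) + 2^(-4) + 2^(-7)
    = 0.5 + 0.5 + 0.0625 + 0.0078125
    = 137/128 = 1.0703125
Since 1.0703125 > 1, Kraft's inequality is NOT satisfied.
A prefix code with these lengths CANNOT exist.

Kraft sum = 1.0703125. Not satisfied.


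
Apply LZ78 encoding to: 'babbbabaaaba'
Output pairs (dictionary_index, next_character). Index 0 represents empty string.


LZ78 encoding steps:
Dictionary: {0: ''}
Step 1: w='' (idx 0), next='b' -> output (0, 'b'), add 'b' as idx 1
Step 2: w='' (idx 0), next='a' -> output (0, 'a'), add 'a' as idx 2
Step 3: w='b' (idx 1), next='b' -> output (1, 'b'), add 'bb' as idx 3
Step 4: w='b' (idx 1), next='a' -> output (1, 'a'), add 'ba' as idx 4
Step 5: w='ba' (idx 4), next='a' -> output (4, 'a'), add 'baa' as idx 5
Step 6: w='a' (idx 2), next='b' -> output (2, 'b'), add 'ab' as idx 6
Step 7: w='a' (idx 2), end of input -> output (2, '')


Encoded: [(0, 'b'), (0, 'a'), (1, 'b'), (1, 'a'), (4, 'a'), (2, 'b'), (2, '')]


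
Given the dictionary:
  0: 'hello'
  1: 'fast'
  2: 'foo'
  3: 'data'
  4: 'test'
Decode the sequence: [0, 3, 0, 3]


Look up each index in the dictionary:
  0 -> 'hello'
  3 -> 'data'
  0 -> 'hello'
  3 -> 'data'

Decoded: "hello data hello data"


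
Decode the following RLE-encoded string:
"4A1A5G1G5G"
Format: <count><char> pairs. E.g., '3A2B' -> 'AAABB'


Expanding each <count><char> pair:
  4A -> 'AAAA'
  1A -> 'A'
  5G -> 'GGGGG'
  1G -> 'G'
  5G -> 'GGGGG'

Decoded = AAAAAGGGGGGGGGGG


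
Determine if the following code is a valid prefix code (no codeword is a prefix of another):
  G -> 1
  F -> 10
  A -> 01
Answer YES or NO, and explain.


Checking each pair (does one codeword prefix another?):
  G='1' vs F='10': prefix -- VIOLATION

NO -- this is NOT a valid prefix code. G (1) is a prefix of F (10).


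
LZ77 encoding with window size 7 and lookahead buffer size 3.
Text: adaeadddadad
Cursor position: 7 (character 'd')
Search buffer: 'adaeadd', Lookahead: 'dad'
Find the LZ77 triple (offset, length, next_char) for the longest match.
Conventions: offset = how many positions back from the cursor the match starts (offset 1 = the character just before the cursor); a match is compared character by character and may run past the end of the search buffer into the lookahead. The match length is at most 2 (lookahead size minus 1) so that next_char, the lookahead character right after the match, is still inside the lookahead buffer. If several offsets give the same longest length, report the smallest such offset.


Try each offset into the search buffer:
  offset=1 (pos 6, char 'd'): match length 1
  offset=2 (pos 5, char 'd'): match length 1
  offset=3 (pos 4, char 'a'): match length 0
  offset=4 (pos 3, char 'e'): match length 0
  offset=5 (pos 2, char 'a'): match length 0
  offset=6 (pos 1, char 'd'): match length 2
  offset=7 (pos 0, char 'a'): match length 0
Longest match has length 2 at offset 6.
next_char = character at position 7 + 2 = 9 -> 'd'

Best match: offset=6, length=2 (matching 'da' starting at position 1)
LZ77 triple: (6, 2, 'd')
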